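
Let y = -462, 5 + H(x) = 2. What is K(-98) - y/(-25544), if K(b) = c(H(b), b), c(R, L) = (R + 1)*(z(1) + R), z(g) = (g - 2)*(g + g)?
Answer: 127489/12772 ≈ 9.9819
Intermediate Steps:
H(x) = -3 (H(x) = -5 + 2 = -3)
z(g) = 2*g*(-2 + g) (z(g) = (-2 + g)*(2*g) = 2*g*(-2 + g))
c(R, L) = (1 + R)*(-2 + R) (c(R, L) = (R + 1)*(2*1*(-2 + 1) + R) = (1 + R)*(2*1*(-1) + R) = (1 + R)*(-2 + R))
K(b) = 10 (K(b) = -2 + (-3)² - 1*(-3) = -2 + 9 + 3 = 10)
K(-98) - y/(-25544) = 10 - (-462)/(-25544) = 10 - (-462)*(-1)/25544 = 10 - 1*231/12772 = 10 - 231/12772 = 127489/12772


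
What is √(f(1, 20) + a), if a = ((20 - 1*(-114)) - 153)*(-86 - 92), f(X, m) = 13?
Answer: √3395 ≈ 58.267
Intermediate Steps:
a = 3382 (a = ((20 + 114) - 153)*(-178) = (134 - 153)*(-178) = -19*(-178) = 3382)
√(f(1, 20) + a) = √(13 + 3382) = √3395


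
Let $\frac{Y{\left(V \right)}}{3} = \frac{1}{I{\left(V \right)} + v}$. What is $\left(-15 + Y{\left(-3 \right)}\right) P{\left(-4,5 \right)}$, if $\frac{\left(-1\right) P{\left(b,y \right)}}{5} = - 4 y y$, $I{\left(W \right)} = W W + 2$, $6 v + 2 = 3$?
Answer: $- \frac{493500}{67} \approx -7365.7$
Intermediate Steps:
$v = \frac{1}{6}$ ($v = - \frac{1}{3} + \frac{1}{6} \cdot 3 = - \frac{1}{3} + \frac{1}{2} = \frac{1}{6} \approx 0.16667$)
$I{\left(W \right)} = 2 + W^{2}$ ($I{\left(W \right)} = W^{2} + 2 = 2 + W^{2}$)
$P{\left(b,y \right)} = 20 y^{2}$ ($P{\left(b,y \right)} = - 5 - 4 y y = - 5 \left(- 4 y^{2}\right) = 20 y^{2}$)
$Y{\left(V \right)} = \frac{3}{\frac{13}{6} + V^{2}}$ ($Y{\left(V \right)} = \frac{3}{\left(2 + V^{2}\right) + \frac{1}{6}} = \frac{3}{\frac{13}{6} + V^{2}}$)
$\left(-15 + Y{\left(-3 \right)}\right) P{\left(-4,5 \right)} = \left(-15 + \frac{18}{13 + 6 \left(-3\right)^{2}}\right) 20 \cdot 5^{2} = \left(-15 + \frac{18}{13 + 6 \cdot 9}\right) 20 \cdot 25 = \left(-15 + \frac{18}{13 + 54}\right) 500 = \left(-15 + \frac{18}{67}\right) 500 = \left(- \frac{987}{67}\right) 500 = - \frac{493500}{67}$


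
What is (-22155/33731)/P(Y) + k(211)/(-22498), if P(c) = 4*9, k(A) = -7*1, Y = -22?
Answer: -11665309/650468604 ≈ -0.017934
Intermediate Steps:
k(A) = -7
P(c) = 36
(-22155/33731)/P(Y) + k(211)/(-22498) = -22155/33731/36 - 7/(-22498) = -22155*1/33731*(1/36) - 7*(-1/22498) = -22155/33731*1/36 + 1/3214 = -7385/404772 + 1/3214 = -11665309/650468604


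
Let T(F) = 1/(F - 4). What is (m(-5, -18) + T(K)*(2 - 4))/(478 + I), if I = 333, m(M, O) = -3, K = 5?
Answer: -5/811 ≈ -0.0061652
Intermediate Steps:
T(F) = 1/(-4 + F)
(m(-5, -18) + T(K)*(2 - 4))/(478 + I) = (-3 + (2 - 4)/(-4 + 5))/(478 + 333) = (-3 - 2/1)/811 = (-3 + 1*(-2))*(1/811) = (-3 - 2)*(1/811) = -5*1/811 = -5/811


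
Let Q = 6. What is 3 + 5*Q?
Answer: 33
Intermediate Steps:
3 + 5*Q = 3 + 5*6 = 3 + 30 = 33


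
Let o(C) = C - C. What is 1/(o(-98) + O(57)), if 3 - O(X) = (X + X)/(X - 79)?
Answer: 11/90 ≈ 0.12222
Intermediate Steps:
o(C) = 0
O(X) = 3 - 2*X/(-79 + X) (O(X) = 3 - (X + X)/(X - 79) = 3 - 2*X/(-79 + X))
1/(o(-98) + O(57)) = 1/(0 + (-237 + 57)/(-79 + 57)) = 1/(0 - 180/(-22)) = 1/(0 - 1/22*(-180)) = 1/(0 + 90/11) = 1/(90/11) = 11/90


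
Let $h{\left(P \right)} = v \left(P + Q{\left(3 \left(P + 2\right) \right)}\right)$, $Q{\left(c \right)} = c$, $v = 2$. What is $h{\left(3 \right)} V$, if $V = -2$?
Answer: $-72$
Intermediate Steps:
$h{\left(P \right)} = 12 + 8 P$ ($h{\left(P \right)} = 2 \left(P + 3 \left(P + 2\right)\right) = 2 \left(P + 3 \left(2 + P\right)\right) = 2 \left(P + \left(6 + 3 P\right)\right) = 2 \left(6 + 4 P\right) = 12 + 8 P$)
$h{\left(3 \right)} V = \left(12 + 8 \cdot 3\right) \left(-2\right) = \left(12 + 24\right) \left(-2\right) = 36 \left(-2\right) = -72$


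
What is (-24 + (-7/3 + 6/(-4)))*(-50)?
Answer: 4175/3 ≈ 1391.7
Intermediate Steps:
(-24 + (-7/3 + 6/(-4)))*(-50) = (-24 + (-7*⅓ + 6*(-¼)))*(-50) = (-24 + (-7/3 - 3/2))*(-50) = (-24 - 23/6)*(-50) = -167/6*(-50) = 4175/3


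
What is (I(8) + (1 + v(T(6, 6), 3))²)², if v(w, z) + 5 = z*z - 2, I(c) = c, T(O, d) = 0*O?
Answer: 289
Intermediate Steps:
T(O, d) = 0
v(w, z) = -7 + z² (v(w, z) = -5 + (z*z - 2) = -5 + (z² - 2) = -5 + (-2 + z²) = -7 + z²)
(I(8) + (1 + v(T(6, 6), 3))²)² = (8 + (1 + (-7 + 3²))²)² = (8 + (1 + (-7 + 9))²)² = (8 + (1 + 2)²)² = (8 + 3²)² = (8 + 9)² = 17² = 289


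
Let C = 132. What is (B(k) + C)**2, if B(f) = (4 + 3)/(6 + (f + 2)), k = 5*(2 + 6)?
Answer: 40233649/2304 ≈ 17463.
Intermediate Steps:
k = 40 (k = 5*8 = 40)
B(f) = 7/(8 + f) (B(f) = 7/(6 + (2 + f)) = 7/(8 + f))
(B(k) + C)**2 = (7/(8 + 40) + 132)**2 = (7/48 + 132)**2 = (6343/48)**2 = 40233649/2304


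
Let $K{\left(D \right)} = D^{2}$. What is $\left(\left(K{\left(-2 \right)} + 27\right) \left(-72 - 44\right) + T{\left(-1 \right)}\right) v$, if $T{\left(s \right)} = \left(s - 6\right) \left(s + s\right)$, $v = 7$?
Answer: $-25074$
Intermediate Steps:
$T{\left(s \right)} = 2 s \left(-6 + s\right)$ ($T{\left(s \right)} = \left(-6 + s\right) 2 s = 2 s \left(-6 + s\right)$)
$\left(\left(K{\left(-2 \right)} + 27\right) \left(-72 - 44\right) + T{\left(-1 \right)}\right) v = \left(\left(\left(-2\right)^{2} + 27\right) \left(-72 - 44\right) + 2 \left(-1\right) \left(-6 - 1\right)\right) 7 = \left(\left(4 + 27\right) \left(-116\right) + 2 \left(-1\right) \left(-7\right)\right) 7 = \left(31 \left(-116\right) + 14\right) 7 = \left(-3596 + 14\right) 7 = \left(-3582\right) 7 = -25074$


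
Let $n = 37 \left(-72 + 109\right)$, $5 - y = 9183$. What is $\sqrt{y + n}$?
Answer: $i \sqrt{7809} \approx 88.369 i$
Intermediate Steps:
$y = -9178$ ($y = 5 - 9183 = -9178$)
$n = 1369$ ($n = 37 \cdot 37 = 1369$)
$\sqrt{y + n} = \sqrt{-9178 + 1369} = \sqrt{-7809} = i \sqrt{7809}$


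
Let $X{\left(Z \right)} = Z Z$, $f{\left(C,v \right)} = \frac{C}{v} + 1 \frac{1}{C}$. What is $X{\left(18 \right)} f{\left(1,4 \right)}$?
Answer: $405$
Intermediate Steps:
$f{\left(C,v \right)} = \frac{1}{C} + \frac{C}{v}$ ($f{\left(C,v \right)} = \frac{C}{v} + \frac{1}{C} = \frac{1}{C} + \frac{C}{v}$)
$X{\left(Z \right)} = Z^{2}$
$X{\left(18 \right)} f{\left(1,4 \right)} = 18^{2} \left(1^{-1} + 1 \cdot \frac{1}{4}\right) = 324 \left(1 + 1 \cdot \frac{1}{4}\right) = 324 \left(1 + \frac{1}{4}\right) = 324 \cdot \frac{5}{4} = 405$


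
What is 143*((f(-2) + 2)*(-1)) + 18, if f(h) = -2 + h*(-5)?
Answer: -1412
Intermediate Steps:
f(h) = -2 - 5*h
143*((f(-2) + 2)*(-1)) + 18 = 143*(((-2 - 5*(-2)) + 2)*(-1)) + 18 = 143*(((-2 + 10) + 2)*(-1)) + 18 = 143*((8 + 2)*(-1)) + 18 = 143*(10*(-1)) + 18 = 143*(-10) + 18 = -1430 + 18 = -1412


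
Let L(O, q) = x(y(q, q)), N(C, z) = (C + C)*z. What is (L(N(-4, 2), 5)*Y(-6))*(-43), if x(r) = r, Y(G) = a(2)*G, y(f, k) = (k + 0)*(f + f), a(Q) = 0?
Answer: 0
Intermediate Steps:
y(f, k) = 2*f*k (y(f, k) = k*(2*f) = 2*f*k)
N(C, z) = 2*C*z (N(C, z) = (2*C)*z = 2*C*z)
Y(G) = 0 (Y(G) = 0*G = 0)
L(O, q) = 2*q² (L(O, q) = 2*q*q = 2*q²)
(L(N(-4, 2), 5)*Y(-6))*(-43) = ((2*5²)*0)*(-43) = ((2*25)*0)*(-43) = (50*0)*(-43) = 0*(-43) = 0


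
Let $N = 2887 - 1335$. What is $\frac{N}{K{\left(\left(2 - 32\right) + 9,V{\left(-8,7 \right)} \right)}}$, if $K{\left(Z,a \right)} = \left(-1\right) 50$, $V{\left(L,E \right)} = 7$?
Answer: $- \frac{776}{25} \approx -31.04$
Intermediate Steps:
$N = 1552$ ($N = 2887 - 1335 = 1552$)
$K{\left(Z,a \right)} = -50$
$\frac{N}{K{\left(\left(2 - 32\right) + 9,V{\left(-8,7 \right)} \right)}} = \frac{1552}{-50} = 1552 \left(- \frac{1}{50}\right) = - \frac{776}{25}$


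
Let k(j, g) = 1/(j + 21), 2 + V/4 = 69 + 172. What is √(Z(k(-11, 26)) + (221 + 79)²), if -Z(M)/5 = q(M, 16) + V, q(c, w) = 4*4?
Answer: 6*√2365 ≈ 291.79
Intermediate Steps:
V = 956 (V = -8 + 4*(69 + 172) = -8 + 4*241 = -8 + 964 = 956)
q(c, w) = 16
k(j, g) = 1/(21 + j)
Z(M) = -4860 (Z(M) = -5*(16 + 956) = -5*972 = -4860)
√(Z(k(-11, 26)) + (221 + 79)²) = √(-4860 + (221 + 79)²) = √(-4860 + 300²) = √(-4860 + 90000) = √85140 = 6*√2365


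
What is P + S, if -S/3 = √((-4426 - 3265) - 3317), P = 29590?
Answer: 29590 - 48*I*√43 ≈ 29590.0 - 314.76*I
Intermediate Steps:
S = -48*I*√43 (S = -3*√((-4426 - 3265) - 3317) = -3*√(-7691 - 3317) = -48*I*√43 ≈ -314.76*I)
P + S = 29590 - 48*I*√43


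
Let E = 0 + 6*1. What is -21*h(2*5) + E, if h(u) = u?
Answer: -204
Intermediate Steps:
E = 6 (E = 0 + 6 = 6)
-21*h(2*5) + E = -42*5 + 6 = -21*10 + 6 = -210 + 6 = -204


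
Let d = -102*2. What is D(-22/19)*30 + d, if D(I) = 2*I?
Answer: -5196/19 ≈ -273.47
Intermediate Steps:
d = -204
D(-22/19)*30 + d = (2*(-22/19))*30 - 204 = -44/19*30 - 204 = -1320/19 - 204 = -5196/19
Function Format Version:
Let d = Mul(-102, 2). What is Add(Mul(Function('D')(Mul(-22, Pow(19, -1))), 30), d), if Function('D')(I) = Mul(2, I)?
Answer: Rational(-5196, 19) ≈ -273.47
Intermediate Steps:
d = -204
Add(Mul(Function('D')(Mul(-22, Pow(19, -1))), 30), d) = Add(Mul(Mul(2, Mul(-22, Pow(19, -1))), 30), -204) = Add(Mul(Mul(2, Mul(-22, Rational(1, 19))), 30), -204) = Add(Mul(Mul(2, Rational(-22, 19)), 30), -204) = Add(Mul(Rational(-44, 19), 30), -204) = Add(Rational(-1320, 19), -204) = Rational(-5196, 19)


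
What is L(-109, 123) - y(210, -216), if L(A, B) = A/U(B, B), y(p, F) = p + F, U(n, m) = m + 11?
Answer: 695/134 ≈ 5.1866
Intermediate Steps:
U(n, m) = 11 + m
y(p, F) = F + p
L(A, B) = A/(11 + B)
L(-109, 123) - y(210, -216) = -109/(11 + 123) - (-216 + 210) = -109/134 - 1*(-6) = -109*1/134 + 6 = -109/134 + 6 = 695/134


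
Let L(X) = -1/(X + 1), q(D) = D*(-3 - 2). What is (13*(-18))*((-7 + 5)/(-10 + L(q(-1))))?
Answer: -2808/61 ≈ -46.033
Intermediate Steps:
q(D) = -5*D (q(D) = D*(-5) = -5*D)
L(X) = -1/(1 + X)
(13*(-18))*((-7 + 5)/(-10 + L(q(-1)))) = (13*(-18))*((-7 + 5)/(-10 - 1/(1 - 5*(-1)))) = -(-468)/(-10 - 1/(1 + 5)) = -(-468)/(-10 - 1/6) = -(-468)/(-10 - 1*⅙) = -(-468)/(-10 - ⅙) = -(-468)/(-61/6) = -(-468)*(-6)/61 = -234*12/61 = -2808/61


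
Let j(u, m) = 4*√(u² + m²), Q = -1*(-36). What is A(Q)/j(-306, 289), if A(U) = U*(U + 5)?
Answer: 369*√613/10421 ≈ 0.87669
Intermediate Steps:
Q = 36
A(U) = U*(5 + U)
j(u, m) = 4*√(m² + u²)
A(Q)/j(-306, 289) = (36*(5 + 36))/((4*√(289² + (-306)²))) = (36*41)/((4*√(83521 + 93636))) = 1476/((4*√177157)) = 1476/((4*(17*√613))) = 1476/((68*√613)) = 1476*(√613/41684) = 369*√613/10421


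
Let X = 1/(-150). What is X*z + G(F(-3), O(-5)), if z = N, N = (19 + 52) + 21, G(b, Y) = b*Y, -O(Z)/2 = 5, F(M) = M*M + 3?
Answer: -9046/75 ≈ -120.61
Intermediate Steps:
F(M) = 3 + M**2 (F(M) = M**2 + 3 = 3 + M**2)
O(Z) = -10 (O(Z) = -2*5 = -10)
G(b, Y) = Y*b
X = -1/150 ≈ -0.0066667
N = 92 (N = 71 + 21 = 92)
z = 92
X*z + G(F(-3), O(-5)) = -1/150*92 - 10*(3 + (-3)**2) = -46/75 - 10*(3 + 9) = -46/75 - 10*12 = -46/75 - 120 = -9046/75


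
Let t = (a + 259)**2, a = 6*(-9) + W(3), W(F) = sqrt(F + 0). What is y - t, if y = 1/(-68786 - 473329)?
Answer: -22784009221/542115 - 410*sqrt(3) ≈ -42738.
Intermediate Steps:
W(F) = sqrt(F)
y = -1/542115 (y = 1/(-542115) = -1/542115 ≈ -1.8446e-6)
a = -54 + sqrt(3) (a = 6*(-9) + sqrt(3) = -54 + sqrt(3) ≈ -52.268)
t = (205 + sqrt(3))**2 (t = ((-54 + sqrt(3)) + 259)**2 = (205 + sqrt(3))**2 ≈ 42738.)
y - t = -1/542115 - (205 + sqrt(3))**2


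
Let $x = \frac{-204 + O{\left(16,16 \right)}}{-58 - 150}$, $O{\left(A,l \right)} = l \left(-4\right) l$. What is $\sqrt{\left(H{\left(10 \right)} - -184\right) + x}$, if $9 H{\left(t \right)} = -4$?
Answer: $\frac{\sqrt{1152671}}{78} \approx 13.764$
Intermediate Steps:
$H{\left(t \right)} = - \frac{4}{9}$ ($H{\left(t \right)} = \frac{1}{9} \left(-4\right) = - \frac{4}{9}$)
$O{\left(A,l \right)} = - 4 l^{2}$ ($O{\left(A,l \right)} = - 4 l l = - 4 l^{2}$)
$x = \frac{307}{52}$ ($x = \frac{-204 - 4 \cdot 16^{2}}{-58 - 150} = \frac{-204 - 1024}{-208} = \left(-204 - 1024\right) \left(- \frac{1}{208}\right) = \left(-1228\right) \left(- \frac{1}{208}\right) = \frac{307}{52} \approx 5.9038$)
$\sqrt{\left(H{\left(10 \right)} - -184\right) + x} = \sqrt{\left(- \frac{4}{9} - -184\right) + \frac{307}{52}} = \sqrt{\left(- \frac{4}{9} + 184\right) + \frac{307}{52}} = \sqrt{\frac{1652}{9} + \frac{307}{52}} = \sqrt{\frac{88667}{468}} = \frac{\sqrt{1152671}}{78}$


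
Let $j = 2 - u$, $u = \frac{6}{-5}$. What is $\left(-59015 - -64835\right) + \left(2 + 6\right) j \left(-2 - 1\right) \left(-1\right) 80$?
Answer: $11964$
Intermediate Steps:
$u = - \frac{6}{5}$ ($u = 6 \left(- \frac{1}{5}\right) = - \frac{6}{5} \approx -1.2$)
$j = \frac{16}{5}$ ($j = 2 - - \frac{6}{5} = 2 + \frac{6}{5} = \frac{16}{5} \approx 3.2$)
$\left(-59015 - -64835\right) + \left(2 + 6\right) j \left(-2 - 1\right) \left(-1\right) 80 = \left(-59015 - -64835\right) + \left(2 + 6\right) \frac{16}{5} \left(-2 - 1\right) \left(-1\right) 80 = \left(-59015 + 64835\right) + 8 \cdot \frac{16}{5} \left(-2 + \left(0 - 1\right)\right) \left(-1\right) 80 = 5820 + \frac{128 \left(-2 - 1\right) \left(-1\right)}{5} \cdot 80 = 5820 + \frac{128 \left(\left(-3\right) \left(-1\right)\right)}{5} \cdot 80 = 5820 + \frac{128}{5} \cdot 3 \cdot 80 = 5820 + \frac{384}{5} \cdot 80 = 5820 + 6144 = 11964$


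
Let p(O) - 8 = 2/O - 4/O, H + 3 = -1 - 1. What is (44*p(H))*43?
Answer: 79464/5 ≈ 15893.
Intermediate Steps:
H = -5 (H = -3 + (-1 - 1) = -3 - 2 = -5)
p(O) = 8 - 2/O (p(O) = 8 + (2/O - 4/O) = 8 - 2/O)
(44*p(H))*43 = (44*(8 - 2/(-5)))*43 = (44*(8 - 2*(-⅕)))*43 = (44*(8 + ⅖))*43 = (44*(42/5))*43 = (1848/5)*43 = 79464/5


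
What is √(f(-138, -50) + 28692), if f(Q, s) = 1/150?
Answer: √25822806/30 ≈ 169.39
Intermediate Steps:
f(Q, s) = 1/150
√(f(-138, -50) + 28692) = √(1/150 + 28692) = √(4303801/150) = √25822806/30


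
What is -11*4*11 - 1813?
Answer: -2297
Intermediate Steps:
-11*4*11 - 1813 = -44*11 - 1813 = -484 - 1813 = -2297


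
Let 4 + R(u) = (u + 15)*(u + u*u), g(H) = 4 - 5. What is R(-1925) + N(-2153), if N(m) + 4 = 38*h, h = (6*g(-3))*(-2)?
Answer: -7074066552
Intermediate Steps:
g(H) = -1
h = 12 (h = (6*(-1))*(-2) = -6*(-2) = 12)
R(u) = -4 + (15 + u)*(u + u²) (R(u) = -4 + (u + 15)*(u + u*u) = -4 + (15 + u)*(u + u²))
N(m) = 452 (N(m) = -4 + 38*12 = -4 + 456 = 452)
R(-1925) + N(-2153) = (-4 + (-1925)³ + 15*(-1925) + 16*(-1925)²) + 452 = (-4 - 7133328125 - 28875 + 16*3705625) + 452 = (-4 - 7133328125 - 28875 + 59290000) + 452 = -7074067004 + 452 = -7074066552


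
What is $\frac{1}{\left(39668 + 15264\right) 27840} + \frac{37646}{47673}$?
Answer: $\frac{19190762284051}{24302215630080} \approx 0.78967$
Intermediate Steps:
$\frac{1}{\left(39668 + 15264\right) 27840} + \frac{37646}{47673} = \frac{1}{54932} \cdot \frac{1}{27840} + 37646 \cdot \frac{1}{47673} = \frac{1}{54932} \cdot \frac{1}{27840} + \frac{37646}{47673} = \frac{1}{1529306880} + \frac{37646}{47673} = \frac{19190762284051}{24302215630080}$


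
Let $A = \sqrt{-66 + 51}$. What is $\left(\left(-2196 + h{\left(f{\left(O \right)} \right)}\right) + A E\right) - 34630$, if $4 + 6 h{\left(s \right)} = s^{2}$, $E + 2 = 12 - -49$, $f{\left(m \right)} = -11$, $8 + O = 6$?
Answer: $- \frac{73613}{2} + 59 i \sqrt{15} \approx -36807.0 + 228.51 i$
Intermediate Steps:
$O = -2$ ($O = -8 + 6 = -2$)
$A = i \sqrt{15}$ ($A = \sqrt{-15} = i \sqrt{15} \approx 3.873 i$)
$E = 59$ ($E = -2 + \left(12 - -49\right) = -2 + \left(12 + 49\right) = -2 + 61 = 59$)
$h{\left(s \right)} = - \frac{2}{3} + \frac{s^{2}}{6}$
$\left(\left(-2196 + h{\left(f{\left(O \right)} \right)}\right) + A E\right) - 34630 = \left(\left(-2196 - \left(\frac{2}{3} - \frac{\left(-11\right)^{2}}{6}\right)\right) + i \sqrt{15} \cdot 59\right) - 34630 = \left(\left(-2196 + \left(- \frac{2}{3} + \frac{1}{6} \cdot 121\right)\right) + 59 i \sqrt{15}\right) - 34630 = \left(\left(-2196 + \left(- \frac{2}{3} + \frac{121}{6}\right)\right) + 59 i \sqrt{15}\right) - 34630 = \left(\left(-2196 + \frac{39}{2}\right) + 59 i \sqrt{15}\right) - 34630 = \left(- \frac{4353}{2} + 59 i \sqrt{15}\right) - 34630 = - \frac{73613}{2} + 59 i \sqrt{15}$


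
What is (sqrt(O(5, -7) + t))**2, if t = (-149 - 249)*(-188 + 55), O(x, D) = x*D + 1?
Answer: 52900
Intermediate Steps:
O(x, D) = 1 + D*x (O(x, D) = D*x + 1 = 1 + D*x)
t = 52934 (t = -398*(-133) = 52934)
(sqrt(O(5, -7) + t))**2 = (sqrt((1 - 7*5) + 52934))**2 = (sqrt((1 - 35) + 52934))**2 = (sqrt(-34 + 52934))**2 = (sqrt(52900))**2 = 230**2 = 52900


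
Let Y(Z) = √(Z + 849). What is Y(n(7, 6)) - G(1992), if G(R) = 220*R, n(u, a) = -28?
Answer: -438240 + √821 ≈ -4.3821e+5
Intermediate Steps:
Y(Z) = √(849 + Z)
Y(n(7, 6)) - G(1992) = √(849 - 28) - 220*1992 = √821 - 1*438240 = √821 - 438240 = -438240 + √821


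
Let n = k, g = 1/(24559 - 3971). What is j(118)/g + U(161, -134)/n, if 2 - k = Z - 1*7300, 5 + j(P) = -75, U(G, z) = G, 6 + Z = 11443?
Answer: -6810510561/4135 ≈ -1.6470e+6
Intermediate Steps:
Z = 11437 (Z = -6 + 11443 = 11437)
j(P) = -80 (j(P) = -5 - 75 = -80)
k = -4135 (k = 2 - (11437 - 1*7300) = 2 - (11437 - 7300) = 2 - 1*4137 = 2 - 4137 = -4135)
g = 1/20588 ≈ 4.8572e-5
n = -4135
j(118)/g + U(161, -134)/n = -80/1/20588 + 161/(-4135) = -80*20588 + 161*(-1/4135) = -1647040 - 161/4135 = -6810510561/4135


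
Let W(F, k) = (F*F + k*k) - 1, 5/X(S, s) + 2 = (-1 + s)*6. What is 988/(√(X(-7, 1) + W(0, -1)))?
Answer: -988*I*√10/5 ≈ -624.87*I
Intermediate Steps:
X(S, s) = 5/(-8 + 6*s) (X(S, s) = 5/(-2 + (-1 + s)*6) = 5/(-2 + (-6 + 6*s)) = 5/(-8 + 6*s))
W(F, k) = -1 + F² + k² (W(F, k) = (F² + k²) - 1 = -1 + F² + k²)
988/(√(X(-7, 1) + W(0, -1))) = 988/(√(5/(2*(-4 + 3*1)) + (-1 + 0² + (-1)²))) = 988/(√(5/(2*(-4 + 3)) + (-1 + 0 + 1))) = 988/(√((5/2)/(-1) + 0)) = 988/(√((5/2)*(-1) + 0)) = 988/(√(-5/2 + 0)) = 988/(√(-5/2)) = 988/((I*√10/2)) = 988*(-I*√10/5) = -988*I*√10/5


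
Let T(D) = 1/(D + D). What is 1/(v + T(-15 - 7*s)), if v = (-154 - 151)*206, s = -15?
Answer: -180/11309399 ≈ -1.5916e-5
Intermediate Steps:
T(D) = 1/(2*D)
v = -62830 (v = -305*206 = -62830)
1/(v + T(-15 - 7*s)) = 1/(-62830 + 1/(2*(-15 - 7*(-15)))) = 1/(-62830 + 1/(2*(-15 + 105))) = 1/(-62830 + (½)/90) = 1/(-62830 + (½)*(1/90)) = 1/(-62830 + 1/180) = 1/(-11309399/180) = -180/11309399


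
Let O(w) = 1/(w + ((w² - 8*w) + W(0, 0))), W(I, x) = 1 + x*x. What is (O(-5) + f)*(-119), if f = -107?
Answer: 776594/61 ≈ 12731.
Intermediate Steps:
W(I, x) = 1 + x²
O(w) = 1/(1 + w² - 7*w) (O(w) = 1/(w + ((w² - 8*w) + (1 + 0²))) = 1/(w + ((w² - 8*w) + (1 + 0))) = 1/(w + ((w² - 8*w) + 1)) = 1/(w + (1 + w² - 8*w)) = 1/(1 + w² - 7*w))
(O(-5) + f)*(-119) = (1/(1 + (-5)² - 7*(-5)) - 107)*(-119) = (1/(1 + 25 + 35) - 107)*(-119) = (1/61 - 107)*(-119) = -6526/61*(-119) = 776594/61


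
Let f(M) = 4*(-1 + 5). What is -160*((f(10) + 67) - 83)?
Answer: 0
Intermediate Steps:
f(M) = 16 (f(M) = 4*4 = 16)
-160*((f(10) + 67) - 83) = -160*((16 + 67) - 83) = -160*(83 - 83) = -160*0 = 0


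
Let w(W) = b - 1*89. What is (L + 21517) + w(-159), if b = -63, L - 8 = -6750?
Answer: 14623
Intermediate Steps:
L = -6742 (L = 8 - 6750 = -6742)
w(W) = -152 (w(W) = -63 - 1*89 = -63 - 89 = -152)
(L + 21517) + w(-159) = (-6742 + 21517) - 152 = 14775 - 152 = 14623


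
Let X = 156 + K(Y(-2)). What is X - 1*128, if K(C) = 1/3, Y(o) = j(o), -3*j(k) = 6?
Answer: 85/3 ≈ 28.333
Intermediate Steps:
j(k) = -2 (j(k) = -1/3*6 = -2)
Y(o) = -2
K(C) = 1/3 (K(C) = 1*(1/3) = 1/3)
X = 469/3 (X = 156 + 1/3 = 469/3 ≈ 156.33)
X - 1*128 = 469/3 - 1*128 = 469/3 - 128 = 85/3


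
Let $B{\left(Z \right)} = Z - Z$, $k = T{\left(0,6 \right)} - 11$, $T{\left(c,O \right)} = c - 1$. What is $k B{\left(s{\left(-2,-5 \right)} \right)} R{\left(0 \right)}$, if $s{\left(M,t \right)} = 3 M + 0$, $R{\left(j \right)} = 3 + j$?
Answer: $0$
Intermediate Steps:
$T{\left(c,O \right)} = -1 + c$ ($T{\left(c,O \right)} = c - 1 = -1 + c$)
$s{\left(M,t \right)} = 3 M$
$k = -12$ ($k = \left(-1 + 0\right) - 11 = -1 - 11 = -12$)
$B{\left(Z \right)} = 0$
$k B{\left(s{\left(-2,-5 \right)} \right)} R{\left(0 \right)} = \left(-12\right) 0 \left(3 + 0\right) = 0 \cdot 3 = 0$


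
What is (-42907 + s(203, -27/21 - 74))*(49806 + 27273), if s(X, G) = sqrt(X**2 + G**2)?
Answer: -3307228653 + 77079*sqrt(2296970)/7 ≈ -3.2905e+9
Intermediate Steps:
s(X, G) = sqrt(G**2 + X**2)
(-42907 + s(203, -27/21 - 74))*(49806 + 27273) = (-42907 + sqrt((-27/21 - 74)**2 + 203**2))*(49806 + 27273) = (-42907 + sqrt((-27*1/21 - 74)**2 + 41209))*77079 = (-42907 + sqrt((-9/7 - 74)**2 + 41209))*77079 = (-42907 + sqrt((-527/7)**2 + 41209))*77079 = (-42907 + sqrt(277729/49 + 41209))*77079 = (-42907 + sqrt(2296970/49))*77079 = (-42907 + sqrt(2296970)/7)*77079 = -3307228653 + 77079*sqrt(2296970)/7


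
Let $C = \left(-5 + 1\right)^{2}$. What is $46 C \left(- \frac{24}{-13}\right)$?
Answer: $\frac{17664}{13} \approx 1358.8$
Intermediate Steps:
$C = 16$ ($C = \left(-4\right)^{2} = 16$)
$46 C \left(- \frac{24}{-13}\right) = 46 \cdot 16 \left(- \frac{24}{-13}\right) = 736 \left(\left(-24\right) \left(- \frac{1}{13}\right)\right) = 736 \cdot \frac{24}{13} = \frac{17664}{13}$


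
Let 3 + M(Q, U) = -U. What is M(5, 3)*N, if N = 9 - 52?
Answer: 258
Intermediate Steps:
M(Q, U) = -3 - U
N = -43
M(5, 3)*N = (-3 - 1*3)*(-43) = (-3 - 3)*(-43) = -6*(-43) = 258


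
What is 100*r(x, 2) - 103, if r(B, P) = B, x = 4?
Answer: 297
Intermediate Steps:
100*r(x, 2) - 103 = 100*4 - 103 = 400 - 103 = 297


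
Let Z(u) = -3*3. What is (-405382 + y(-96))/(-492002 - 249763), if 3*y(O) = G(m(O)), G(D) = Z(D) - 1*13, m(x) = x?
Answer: 1216168/2225295 ≈ 0.54652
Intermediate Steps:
Z(u) = -9
G(D) = -22 (G(D) = -9 - 1*13 = -9 - 13 = -22)
y(O) = -22/3 (y(O) = (⅓)*(-22) = -22/3)
(-405382 + y(-96))/(-492002 - 249763) = (-405382 - 22/3)/(-492002 - 249763) = -1216168/3/(-741765) = -1216168/3*(-1/741765) = 1216168/2225295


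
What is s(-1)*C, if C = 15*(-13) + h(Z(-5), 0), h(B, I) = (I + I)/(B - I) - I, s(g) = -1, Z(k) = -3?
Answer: 195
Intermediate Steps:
h(B, I) = -I + 2*I/(B - I) (h(B, I) = (2*I)/(B - I) - I = 2*I/(B - I) - I = -I + 2*I/(B - I))
C = -195 (C = 15*(-13) + 0*(2 + 0 - 1*(-3))/(-3 - 1*0) = -195 + 0*(2 + 0 + 3)/(-3 + 0) = -195 + 0*5/(-3) = -195 + 0*(-⅓)*5 = -195 + 0 = -195)
s(-1)*C = -1*(-195) = 195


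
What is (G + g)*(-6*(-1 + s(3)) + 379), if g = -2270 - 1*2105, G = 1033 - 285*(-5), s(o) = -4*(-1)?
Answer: -692037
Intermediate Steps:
s(o) = 4
G = 2458 (G = 1033 + 1425 = 2458)
g = -4375 (g = -2270 - 2105 = -4375)
(G + g)*(-6*(-1 + s(3)) + 379) = (2458 - 4375)*(-6*(-1 + 4) + 379) = -1917*(-6*3 + 379) = -1917*(-18 + 379) = -1917*361 = -692037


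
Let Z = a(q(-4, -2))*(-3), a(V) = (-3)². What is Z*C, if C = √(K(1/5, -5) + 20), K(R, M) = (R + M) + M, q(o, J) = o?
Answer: -27*√255/5 ≈ -86.231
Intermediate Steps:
a(V) = 9
Z = -27 (Z = 9*(-3) = -27)
K(R, M) = R + 2*M (K(R, M) = (M + R) + M = R + 2*M)
C = √255/5 (C = √((1/5 + 2*(-5)) + 20) = √((⅕ - 10) + 20) = √(-49/5 + 20) = √(51/5) = √255/5 ≈ 3.1937)
Z*C = -27*√255/5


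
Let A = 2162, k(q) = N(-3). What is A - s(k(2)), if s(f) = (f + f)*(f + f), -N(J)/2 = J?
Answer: 2018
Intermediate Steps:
N(J) = -2*J
k(q) = 6 (k(q) = -2*(-3) = 6)
s(f) = 4*f² (s(f) = (2*f)*(2*f) = 4*f²)
A - s(k(2)) = 2162 - 4*6² = 2162 - 4*36 = 2162 - 1*144 = 2162 - 144 = 2018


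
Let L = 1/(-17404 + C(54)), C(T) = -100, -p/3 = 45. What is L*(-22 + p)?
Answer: 157/17504 ≈ 0.0089694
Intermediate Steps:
p = -135 (p = -3*45 = -135)
L = -1/17504 (L = 1/(-17404 - 100) = 1/(-17504) = -1/17504 ≈ -5.7130e-5)
L*(-22 + p) = -(-22 - 135)/17504 = -1/17504*(-157) = 157/17504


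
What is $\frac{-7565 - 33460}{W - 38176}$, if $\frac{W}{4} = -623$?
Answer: $\frac{13675}{13556} \approx 1.0088$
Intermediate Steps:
$W = -2492$ ($W = 4 \left(-623\right) = -2492$)
$\frac{-7565 - 33460}{W - 38176} = \frac{-7565 - 33460}{-2492 - 38176} = - \frac{41025}{-40668} = \left(-41025\right) \left(- \frac{1}{40668}\right) = \frac{13675}{13556}$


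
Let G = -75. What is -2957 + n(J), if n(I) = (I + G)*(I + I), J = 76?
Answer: -2805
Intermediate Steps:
n(I) = 2*I*(-75 + I) (n(I) = (I - 75)*(I + I) = (-75 + I)*(2*I) = 2*I*(-75 + I))
-2957 + n(J) = -2957 + 2*76*(-75 + 76) = -2957 + 2*76*1 = -2957 + 152 = -2805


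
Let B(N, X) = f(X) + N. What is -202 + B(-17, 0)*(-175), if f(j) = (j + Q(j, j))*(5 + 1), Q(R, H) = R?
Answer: 2773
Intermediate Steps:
f(j) = 12*j (f(j) = (j + j)*(5 + 1) = (2*j)*6 = 12*j)
B(N, X) = N + 12*X (B(N, X) = 12*X + N = N + 12*X)
-202 + B(-17, 0)*(-175) = -202 + (-17 + 12*0)*(-175) = -202 + (-17 + 0)*(-175) = -202 - 17*(-175) = -202 + 2975 = 2773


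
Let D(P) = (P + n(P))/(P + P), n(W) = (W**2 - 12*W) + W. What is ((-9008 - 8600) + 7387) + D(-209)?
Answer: -20661/2 ≈ -10331.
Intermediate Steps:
n(W) = W**2 - 11*W
D(P) = (P + P*(-11 + P))/(2*P) (D(P) = (P + P*(-11 + P))/(P + P) = (P + P*(-11 + P))/((2*P)) = (P + P*(-11 + P))*(1/(2*P)) = (P + P*(-11 + P))/(2*P))
((-9008 - 8600) + 7387) + D(-209) = ((-9008 - 8600) + 7387) + (-5 + (1/2)*(-209)) = (-17608 + 7387) + (-5 - 209/2) = -10221 - 219/2 = -20661/2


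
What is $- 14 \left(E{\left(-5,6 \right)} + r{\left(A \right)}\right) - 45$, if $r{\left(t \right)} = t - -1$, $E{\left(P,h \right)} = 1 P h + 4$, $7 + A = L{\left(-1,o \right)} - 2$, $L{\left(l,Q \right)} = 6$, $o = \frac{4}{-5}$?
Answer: $347$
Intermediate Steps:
$o = - \frac{4}{5}$ ($o = 4 \left(- \frac{1}{5}\right) = - \frac{4}{5} \approx -0.8$)
$A = -3$ ($A = -7 + \left(6 - 2\right) = -7 + 4 = -3$)
$E{\left(P,h \right)} = 4 + P h$ ($E{\left(P,h \right)} = P h + 4 = 4 + P h$)
$r{\left(t \right)} = 1 + t$ ($r{\left(t \right)} = t + 1 = 1 + t$)
$- 14 \left(E{\left(-5,6 \right)} + r{\left(A \right)}\right) - 45 = - 14 \left(\left(4 - 30\right) + \left(1 - 3\right)\right) - 45 = - 14 \left(\left(4 - 30\right) - 2\right) - 45 = - 14 \left(-26 - 2\right) - 45 = \left(-14\right) \left(-28\right) - 45 = 392 - 45 = 347$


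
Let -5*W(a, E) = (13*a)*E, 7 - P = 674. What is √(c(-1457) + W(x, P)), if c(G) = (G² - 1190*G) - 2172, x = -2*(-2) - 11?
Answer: √96059190/5 ≈ 1960.2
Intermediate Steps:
P = -667 (P = 7 - 1*674 = 7 - 674 = -667)
x = -7 (x = 4 - 11 = -7)
W(a, E) = -13*E*a/5 (W(a, E) = -13*a*E/5 = -13*E*a/5)
c(G) = -2172 + G² - 1190*G
√(c(-1457) + W(x, P)) = √((-2172 + (-1457)² - 1190*(-1457)) - 13/5*(-667)*(-7)) = √((-2172 + 2122849 + 1733830) - 60697/5) = √(3854507 - 60697/5) = √(19211838/5) = √96059190/5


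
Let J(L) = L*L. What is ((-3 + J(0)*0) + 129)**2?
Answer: 15876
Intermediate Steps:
J(L) = L**2
((-3 + J(0)*0) + 129)**2 = ((-3 + 0**2*0) + 129)**2 = ((-3 + 0*0) + 129)**2 = ((-3 + 0) + 129)**2 = (-3 + 129)**2 = 126**2 = 15876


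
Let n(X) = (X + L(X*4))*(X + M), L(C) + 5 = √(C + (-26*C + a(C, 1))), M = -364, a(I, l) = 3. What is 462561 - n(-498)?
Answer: 28975 + 862*√49803 ≈ 2.2134e+5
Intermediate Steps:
L(C) = -5 + √(3 - 25*C) (L(C) = -5 + √(C + (-26*C + 3)) = -5 + √(C + (3 - 26*C)) = -5 + √(3 - 25*C))
n(X) = (-364 + X)*(-5 + X + √(3 - 100*X)) (n(X) = (X + (-5 + √(3 - 25*X*4)))*(X - 364) = (X + (-5 + √(3 - 100*X)))*(-364 + X) = (-5 + X + √(3 - 100*X))*(-364 + X) = (-364 + X)*(-5 + X + √(3 - 100*X)))
462561 - n(-498) = 462561 - (1820 + (-498)² - 369*(-498) - 364*√(3 - 100*(-498)) - 498*√(3 - 100*(-498))) = 462561 - (1820 + 248004 + 183762 - 364*√(3 + 49800) - 498*√(3 + 49800)) = 462561 - (1820 + 248004 + 183762 - 364*√49803 - 498*√49803) = 462561 - (433586 - 862*√49803) = 462561 + (-433586 + 862*√49803) = 28975 + 862*√49803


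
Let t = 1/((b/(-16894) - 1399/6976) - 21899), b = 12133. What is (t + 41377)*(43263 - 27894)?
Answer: 820646419026206840337/1290480567785 ≈ 6.3592e+8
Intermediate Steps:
t = -58926272/1290480567785 (t = 1/((12133/(-16894) - 1399/6976) - 21899) = 1/((12133*(-1/16894) - 1399*1/6976) - 21899) = 1/((-12133/16894 - 1399/6976) - 21899) = 1/(-54137257/58926272 - 21899) = 1/(-1290480567785/58926272) = -58926272/1290480567785 ≈ -4.5662e-5)
(t + 41377)*(43263 - 27894) = (-58926272/1290480567785 + 41377)*(43263 - 27894) = (53396214394313673/1290480567785)*15369 = 820646419026206840337/1290480567785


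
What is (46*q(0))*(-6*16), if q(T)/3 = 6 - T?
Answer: -79488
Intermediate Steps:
q(T) = 18 - 3*T (q(T) = 3*(6 - T) = 18 - 3*T)
(46*q(0))*(-6*16) = (46*(18 - 3*0))*(-6*16) = (46*(18 + 0))*(-96) = (46*18)*(-96) = 828*(-96) = -79488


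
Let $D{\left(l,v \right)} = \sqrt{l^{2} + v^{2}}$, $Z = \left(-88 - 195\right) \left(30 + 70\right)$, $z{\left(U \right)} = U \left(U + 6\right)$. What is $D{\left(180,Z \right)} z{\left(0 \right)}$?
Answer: $0$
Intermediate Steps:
$z{\left(U \right)} = U \left(6 + U\right)$
$Z = -28300$ ($Z = \left(-283\right) 100 = -28300$)
$D{\left(180,Z \right)} z{\left(0 \right)} = \sqrt{180^{2} + \left(-28300\right)^{2}} \cdot 0 \left(6 + 0\right) = \sqrt{32400 + 800890000} \cdot 0 \cdot 6 = \sqrt{800922400} \cdot 0 = 20 \sqrt{2002306} \cdot 0 = 0$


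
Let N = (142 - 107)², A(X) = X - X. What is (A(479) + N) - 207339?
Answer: -206114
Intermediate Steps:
A(X) = 0
N = 1225 (N = 35² = 1225)
(A(479) + N) - 207339 = (0 + 1225) - 207339 = 1225 - 207339 = -206114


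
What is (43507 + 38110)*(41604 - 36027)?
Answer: 455178009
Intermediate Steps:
(43507 + 38110)*(41604 - 36027) = 81617*5577 = 455178009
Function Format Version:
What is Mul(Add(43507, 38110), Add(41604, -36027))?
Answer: 455178009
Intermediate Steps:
Mul(Add(43507, 38110), Add(41604, -36027)) = Mul(81617, 5577) = 455178009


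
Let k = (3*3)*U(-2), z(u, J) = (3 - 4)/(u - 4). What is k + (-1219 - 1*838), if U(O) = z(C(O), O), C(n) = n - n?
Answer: -8219/4 ≈ -2054.8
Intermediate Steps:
C(n) = 0
z(u, J) = -1/(-4 + u)
U(O) = ¼ (U(O) = -1/(-4 + 0) = -1/(-4) = -1*(-¼) = ¼)
k = 9/4 (k = (3*3)*(¼) = 9*(¼) = 9/4 ≈ 2.2500)
k + (-1219 - 1*838) = 9/4 + (-1219 - 1*838) = 9/4 + (-1219 - 838) = 9/4 - 2057 = -8219/4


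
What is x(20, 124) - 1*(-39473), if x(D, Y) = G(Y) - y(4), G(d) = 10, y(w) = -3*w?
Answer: 39495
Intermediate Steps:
x(D, Y) = 22 (x(D, Y) = 10 - (-3)*4 = 10 - 1*(-12) = 10 + 12 = 22)
x(20, 124) - 1*(-39473) = 22 - 1*(-39473) = 22 + 39473 = 39495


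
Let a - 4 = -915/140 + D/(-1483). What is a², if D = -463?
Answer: 8524644241/1724242576 ≈ 4.9440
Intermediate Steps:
a = -92329/41524 (a = 4 + (-915/140 - 463/(-1483)) = 4 + (-915*1/140 - 463*(-1/1483)) = 4 + (-183/28 + 463/1483) = 4 - 258425/41524 = -92329/41524 ≈ -2.2235)
a² = (-92329/41524)² = 8524644241/1724242576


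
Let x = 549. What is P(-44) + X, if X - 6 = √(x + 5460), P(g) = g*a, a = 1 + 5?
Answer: -258 + √6009 ≈ -180.48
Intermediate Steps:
a = 6
P(g) = 6*g (P(g) = g*6 = 6*g)
X = 6 + √6009 (X = 6 + √(549 + 5460) = 6 + √6009 ≈ 83.518)
P(-44) + X = 6*(-44) + (6 + √6009) = -264 + (6 + √6009) = -258 + √6009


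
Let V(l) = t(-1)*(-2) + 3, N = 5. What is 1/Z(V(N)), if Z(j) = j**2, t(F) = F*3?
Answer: 1/81 ≈ 0.012346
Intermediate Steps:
t(F) = 3*F
V(l) = 9 (V(l) = (3*(-1))*(-2) + 3 = -3*(-2) + 3 = 6 + 3 = 9)
1/Z(V(N)) = 1/(9**2) = 1/81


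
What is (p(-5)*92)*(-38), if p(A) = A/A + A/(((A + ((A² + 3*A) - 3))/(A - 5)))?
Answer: -90896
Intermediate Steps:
p(A) = 1 + A*(-5 + A)/(-3 + A² + 4*A) (p(A) = 1 + A/(((A + (-3 + A² + 3*A))/(-5 + A))) = 1 + A/(((-3 + A² + 4*A)/(-5 + A))) = 1 + A*((-5 + A)/(-3 + A² + 4*A)) = 1 + A*(-5 + A)/(-3 + A² + 4*A))
(p(-5)*92)*(-38) = (((-3 - 1*(-5) + 2*(-5)²)/(-3 + (-5)² + 4*(-5)))*92)*(-38) = (((-3 + 5 + 2*25)/(-3 + 25 - 20))*92)*(-38) = (((-3 + 5 + 50)/2)*92)*(-38) = (((½)*52)*92)*(-38) = (26*92)*(-38) = 2392*(-38) = -90896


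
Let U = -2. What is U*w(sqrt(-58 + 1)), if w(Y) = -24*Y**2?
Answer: -2736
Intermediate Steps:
U*w(sqrt(-58 + 1)) = -(-48)*(sqrt(-58 + 1))**2 = -(-48)*(sqrt(-57))**2 = -(-48)*(I*sqrt(57))**2 = -(-48)*(-57) = -2*1368 = -2736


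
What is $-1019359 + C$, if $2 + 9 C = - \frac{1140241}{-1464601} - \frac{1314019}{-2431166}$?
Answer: $- \frac{1921563416207920709}{1885070199582} \approx -1.0194 \cdot 10^{6}$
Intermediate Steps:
$C = - \frac{142632212771}{1885070199582}$ ($C = - \frac{2}{9} + \frac{- \frac{1140241}{-1464601} - \frac{1314019}{-2431166}}{9} = - \frac{2}{9} + \frac{\left(-1140241\right) \left(- \frac{1}{1464601}\right) - - \frac{1314019}{2431166}}{9} = - \frac{2}{9} + \frac{\frac{67073}{86153} + \frac{1314019}{2431166}}{9} = - \frac{2}{9} + \frac{1}{9} \cdot \frac{276272276025}{209452244398} = - \frac{2}{9} + \frac{92090758675}{628356733194} = - \frac{142632212771}{1885070199582} \approx -0.075664$)
$-1019359 + C = -1019359 - \frac{142632212771}{1885070199582} = - \frac{1921563416207920709}{1885070199582}$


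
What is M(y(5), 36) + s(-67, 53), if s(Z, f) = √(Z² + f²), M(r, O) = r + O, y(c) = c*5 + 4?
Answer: 65 + √7298 ≈ 150.43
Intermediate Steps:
y(c) = 4 + 5*c (y(c) = 5*c + 4 = 4 + 5*c)
M(r, O) = O + r
M(y(5), 36) + s(-67, 53) = (36 + (4 + 5*5)) + √((-67)² + 53²) = (36 + (4 + 25)) + √(4489 + 2809) = (36 + 29) + √7298 = 65 + √7298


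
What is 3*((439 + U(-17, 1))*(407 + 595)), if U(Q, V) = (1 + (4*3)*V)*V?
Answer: 1358712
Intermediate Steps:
U(Q, V) = V*(1 + 12*V) (U(Q, V) = (1 + 12*V)*V = V*(1 + 12*V))
3*((439 + U(-17, 1))*(407 + 595)) = 3*((439 + 1*(1 + 12*1))*(407 + 595)) = 3*((439 + 1*(1 + 12))*1002) = 3*((439 + 1*13)*1002) = 3*((439 + 13)*1002) = 3*(452*1002) = 3*452904 = 1358712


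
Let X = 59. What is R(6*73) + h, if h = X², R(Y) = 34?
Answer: 3515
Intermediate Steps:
h = 3481 (h = 59² = 3481)
R(6*73) + h = 34 + 3481 = 3515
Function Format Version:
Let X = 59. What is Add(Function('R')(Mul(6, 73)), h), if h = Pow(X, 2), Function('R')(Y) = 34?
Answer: 3515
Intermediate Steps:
h = 3481 (h = Pow(59, 2) = 3481)
Add(Function('R')(Mul(6, 73)), h) = Add(34, 3481) = 3515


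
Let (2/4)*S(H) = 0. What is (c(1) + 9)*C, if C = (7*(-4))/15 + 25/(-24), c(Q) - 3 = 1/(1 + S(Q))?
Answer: -4537/120 ≈ -37.808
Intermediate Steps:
S(H) = 0 (S(H) = 2*0 = 0)
c(Q) = 4 (c(Q) = 3 + 1/(1 + 0) = 3 + 1/1 = 3 + 1 = 4)
C = -349/120 (C = -28*1/15 + 25*(-1/24) = -28/15 - 25/24 = -349/120 ≈ -2.9083)
(c(1) + 9)*C = (4 + 9)*(-349/120) = 13*(-349/120) = -4537/120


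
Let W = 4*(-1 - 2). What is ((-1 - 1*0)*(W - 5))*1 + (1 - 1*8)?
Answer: 10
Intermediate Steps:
W = -12 (W = 4*(-3) = -12)
((-1 - 1*0)*(W - 5))*1 + (1 - 1*8) = ((-1 - 1*0)*(-12 - 5))*1 + (1 - 1*8) = ((-1 + 0)*(-17))*1 + (1 - 8) = -1*(-17)*1 - 7 = 17*1 - 7 = 17 - 7 = 10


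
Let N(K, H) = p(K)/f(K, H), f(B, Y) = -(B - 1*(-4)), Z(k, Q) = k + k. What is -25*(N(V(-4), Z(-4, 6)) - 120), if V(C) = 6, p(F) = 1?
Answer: 6005/2 ≈ 3002.5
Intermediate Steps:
Z(k, Q) = 2*k
f(B, Y) = -4 - B (f(B, Y) = -(B + 4) = -(4 + B) = -4 - B)
N(K, H) = 1/(-4 - K)
-25*(N(V(-4), Z(-4, 6)) - 120) = -25*(-1/(4 + 6) - 120) = -25*(-1/10 - 120) = -25*(-1201/10) = 6005/2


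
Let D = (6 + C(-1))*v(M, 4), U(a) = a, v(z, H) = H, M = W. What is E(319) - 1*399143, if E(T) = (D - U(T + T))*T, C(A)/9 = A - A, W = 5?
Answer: -595009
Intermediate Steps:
M = 5
C(A) = 0 (C(A) = 9*(A - A) = 9*0 = 0)
D = 24 (D = (6 + 0)*4 = 6*4 = 24)
E(T) = T*(24 - 2*T) (E(T) = (24 - (T + T))*T = (24 - 2*T)*T = T*(24 - 2*T))
E(319) - 1*399143 = 2*319*(12 - 1*319) - 1*399143 = 2*319*(12 - 319) - 399143 = 2*319*(-307) - 399143 = -195866 - 399143 = -595009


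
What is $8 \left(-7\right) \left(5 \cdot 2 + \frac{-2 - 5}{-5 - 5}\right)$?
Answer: $- \frac{2996}{5} \approx -599.2$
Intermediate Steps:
$8 \left(-7\right) \left(5 \cdot 2 + \frac{-2 - 5}{-5 - 5}\right) = - 56 \left(10 - \frac{7}{-10}\right) = - 56 \left(10 - - \frac{7}{10}\right) = - 56 \left(10 + \frac{7}{10}\right) = \left(-56\right) \frac{107}{10} = - \frac{2996}{5}$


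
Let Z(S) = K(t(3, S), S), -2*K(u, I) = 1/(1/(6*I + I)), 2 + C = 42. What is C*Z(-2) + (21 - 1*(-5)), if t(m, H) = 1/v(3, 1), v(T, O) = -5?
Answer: 306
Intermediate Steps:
C = 40 (C = -2 + 42 = 40)
t(m, H) = -⅕ (t(m, H) = 1/(-5) = -⅕)
K(u, I) = -7*I/2
Z(S) = -7*S/2
C*Z(-2) + (21 - 1*(-5)) = 40*(-7/2*(-2)) + (21 - 1*(-5)) = 40*7 + (21 + 5) = 280 + 26 = 306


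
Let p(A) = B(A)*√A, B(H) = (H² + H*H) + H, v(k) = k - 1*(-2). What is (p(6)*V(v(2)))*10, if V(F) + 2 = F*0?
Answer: -1560*√6 ≈ -3821.2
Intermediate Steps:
v(k) = 2 + k (v(k) = k + 2 = 2 + k)
V(F) = -2 (V(F) = -2 + F*0 = -2 + 0 = -2)
B(H) = H + 2*H² (B(H) = (H² + H²) + H = 2*H² + H = H + 2*H²)
p(A) = A^(3/2)*(1 + 2*A) (p(A) = (A*(1 + 2*A))*√A = A^(3/2)*(1 + 2*A))
(p(6)*V(v(2)))*10 = ((6^(3/2)*(1 + 2*6))*(-2))*10 = (((6*√6)*(1 + 12))*(-2))*10 = (((6*√6)*13)*(-2))*10 = ((78*√6)*(-2))*10 = -156*√6*10 = -1560*√6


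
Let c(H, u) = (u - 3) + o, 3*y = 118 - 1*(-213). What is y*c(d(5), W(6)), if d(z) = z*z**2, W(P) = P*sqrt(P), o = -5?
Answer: -2648/3 + 662*sqrt(6) ≈ 738.90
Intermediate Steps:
y = 331/3 (y = (118 - 1*(-213))/3 = (118 + 213)/3 = (1/3)*331 = 331/3 ≈ 110.33)
W(P) = P**(3/2)
d(z) = z**3
c(H, u) = -8 + u (c(H, u) = (u - 3) - 5 = (-3 + u) - 5 = -8 + u)
y*c(d(5), W(6)) = 331*(-8 + 6**(3/2))/3 = 331*(-8 + 6*sqrt(6))/3 = -2648/3 + 662*sqrt(6)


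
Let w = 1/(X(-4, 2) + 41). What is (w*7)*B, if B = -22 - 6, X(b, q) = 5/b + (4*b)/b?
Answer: -112/25 ≈ -4.4800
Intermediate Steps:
X(b, q) = 4 + 5/b (X(b, q) = 5/b + 4 = 4 + 5/b)
w = 4/175 (w = 1/((4 + 5/(-4)) + 41) = 1/((4 + 5*(-¼)) + 41) = 1/((4 - 5/4) + 41) = 1/(11/4 + 41) = 1/(175/4) = 4/175 ≈ 0.022857)
B = -28
(w*7)*B = ((4/175)*7)*(-28) = (4/25)*(-28) = -112/25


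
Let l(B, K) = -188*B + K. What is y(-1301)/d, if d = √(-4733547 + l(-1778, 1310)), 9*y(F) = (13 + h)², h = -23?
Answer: -100*I*√4397973/39581757 ≈ -0.0052982*I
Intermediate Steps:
l(B, K) = K - 188*B
y(F) = 100/9 (y(F) = (13 - 23)²/9 = (⅑)*(-10)² = (⅑)*100 = 100/9)
d = I*√4397973 (d = √(-4733547 + (1310 - 188*(-1778))) = √(-4733547 + (1310 + 334264)) = √(-4733547 + 335574) = √(-4397973) = I*√4397973 ≈ 2097.1*I)
y(-1301)/d = 100/(9*((I*√4397973))) = 100*(-I*√4397973/4397973)/9 = -100*I*√4397973/39581757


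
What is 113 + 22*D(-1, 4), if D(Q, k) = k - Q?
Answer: 223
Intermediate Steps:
113 + 22*D(-1, 4) = 113 + 22*(4 - 1*(-1)) = 113 + 22*(4 + 1) = 113 + 22*5 = 113 + 110 = 223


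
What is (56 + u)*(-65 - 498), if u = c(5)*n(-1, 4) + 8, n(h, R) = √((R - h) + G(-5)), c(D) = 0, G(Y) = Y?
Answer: -36032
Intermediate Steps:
n(h, R) = √(-5 + R - h) (n(h, R) = √((R - h) - 5) = √(-5 + R - h))
u = 8 (u = 0*√(-5 + 4 - 1*(-1)) + 8 = 0*√(-5 + 4 + 1) + 8 = 0*√0 + 8 = 0*0 + 8 = 0 + 8 = 8)
(56 + u)*(-65 - 498) = (56 + 8)*(-65 - 498) = 64*(-563) = -36032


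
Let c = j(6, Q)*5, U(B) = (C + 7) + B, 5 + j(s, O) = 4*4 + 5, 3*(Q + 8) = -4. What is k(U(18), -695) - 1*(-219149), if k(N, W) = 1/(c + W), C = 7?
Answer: 134776634/615 ≈ 2.1915e+5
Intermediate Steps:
Q = -28/3 (Q = -8 + (⅓)*(-4) = -8 - 4/3 = -28/3 ≈ -9.3333)
j(s, O) = 16 (j(s, O) = -5 + (4*4 + 5) = -5 + (16 + 5) = -5 + 21 = 16)
U(B) = 14 + B (U(B) = (7 + 7) + B = 14 + B)
c = 80 (c = 16*5 = 80)
k(N, W) = 1/(80 + W)
k(U(18), -695) - 1*(-219149) = 1/(80 - 695) - 1*(-219149) = 1/(-615) + 219149 = -1/615 + 219149 = 134776634/615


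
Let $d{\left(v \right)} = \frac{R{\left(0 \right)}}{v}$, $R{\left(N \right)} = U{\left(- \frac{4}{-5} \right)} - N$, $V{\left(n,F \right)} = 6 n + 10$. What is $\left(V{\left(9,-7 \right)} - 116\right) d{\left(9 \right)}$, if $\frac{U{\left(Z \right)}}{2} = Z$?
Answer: $- \frac{416}{45} \approx -9.2444$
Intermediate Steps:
$U{\left(Z \right)} = 2 Z$
$V{\left(n,F \right)} = 10 + 6 n$
$R{\left(N \right)} = \frac{8}{5} - N$ ($R{\left(N \right)} = 2 \left(- \frac{4}{-5}\right) - N = 2 \left(\left(-4\right) \left(- \frac{1}{5}\right)\right) - N = 2 \cdot \frac{4}{5} - N = \frac{8}{5} - N$)
$d{\left(v \right)} = \frac{8}{5 v}$ ($d{\left(v \right)} = \frac{\frac{8}{5} - 0}{v} = \frac{\frac{8}{5} + 0}{v} = \frac{8}{5 v}$)
$\left(V{\left(9,-7 \right)} - 116\right) d{\left(9 \right)} = \left(\left(10 + 6 \cdot 9\right) - 116\right) \frac{8}{5 \cdot 9} = \left(\left(10 + 54\right) - 116\right) \frac{8}{5} \cdot \frac{1}{9} = \left(64 - 116\right) \frac{8}{45} = \left(-52\right) \frac{8}{45} = - \frac{416}{45}$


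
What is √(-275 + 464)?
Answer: 3*√21 ≈ 13.748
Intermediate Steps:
√(-275 + 464) = √189 = 3*√21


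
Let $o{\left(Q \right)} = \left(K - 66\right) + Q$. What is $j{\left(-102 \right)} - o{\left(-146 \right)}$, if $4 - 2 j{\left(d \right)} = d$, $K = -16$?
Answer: $281$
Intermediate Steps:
$j{\left(d \right)} = 2 - \frac{d}{2}$
$o{\left(Q \right)} = -82 + Q$ ($o{\left(Q \right)} = \left(-16 - 66\right) + Q = -82 + Q$)
$j{\left(-102 \right)} - o{\left(-146 \right)} = \left(2 - -51\right) - \left(-82 - 146\right) = \left(2 + 51\right) - -228 = 53 + 228 = 281$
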